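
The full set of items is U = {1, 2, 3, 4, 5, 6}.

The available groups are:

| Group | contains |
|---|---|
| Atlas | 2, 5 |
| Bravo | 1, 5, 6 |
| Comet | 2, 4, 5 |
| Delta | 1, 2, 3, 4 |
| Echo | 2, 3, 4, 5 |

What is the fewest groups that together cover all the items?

2

Bravo and Delta together: Bravo ∪ Delta = {1, 2, 3, 4, 5, 6} — every item is covered.
No single group has all 6 items (the largest, Delta, has 4), so 2 is optimal.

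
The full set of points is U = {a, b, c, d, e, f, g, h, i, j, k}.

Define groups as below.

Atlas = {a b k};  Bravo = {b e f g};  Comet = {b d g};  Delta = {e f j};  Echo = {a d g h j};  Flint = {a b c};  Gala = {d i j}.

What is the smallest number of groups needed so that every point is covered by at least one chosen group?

5

Atlas, Bravo, Echo, Flint, and Gala cover everything between them: the union {a, b, c, d, e, f, g, h, i, j, k} is all of U.
No 4 of the 7 groups cover everything (all 35 combinations miss at least one point), so 5 is optimal.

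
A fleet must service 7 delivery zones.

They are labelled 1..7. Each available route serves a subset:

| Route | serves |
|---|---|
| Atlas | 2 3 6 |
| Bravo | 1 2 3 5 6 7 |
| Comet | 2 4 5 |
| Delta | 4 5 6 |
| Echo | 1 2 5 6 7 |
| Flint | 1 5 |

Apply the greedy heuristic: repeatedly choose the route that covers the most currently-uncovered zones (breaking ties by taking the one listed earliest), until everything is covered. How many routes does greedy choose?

2

Greedy: pick Bravo (covers 6 new) → pick Comet (covers 1 new). Total picks: 2.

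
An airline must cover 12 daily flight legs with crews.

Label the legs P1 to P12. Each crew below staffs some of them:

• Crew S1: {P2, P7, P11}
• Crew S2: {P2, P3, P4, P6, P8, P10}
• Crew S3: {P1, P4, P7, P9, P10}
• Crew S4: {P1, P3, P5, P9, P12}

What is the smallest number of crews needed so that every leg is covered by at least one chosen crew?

S1 and S2 and S4 together: S1 ∪ S2 ∪ S4 = {P1, P2, P3, P4, P5, P6, P7, P8, P9, P10, P11, P12} — every leg is covered.
Only S4 contains P5, so S4 is forced; the remaining 7 legs need at least 2 more crews (each remaining crew adds at most 5) — so at least 3 crews are needed, and 3 is optimal.

3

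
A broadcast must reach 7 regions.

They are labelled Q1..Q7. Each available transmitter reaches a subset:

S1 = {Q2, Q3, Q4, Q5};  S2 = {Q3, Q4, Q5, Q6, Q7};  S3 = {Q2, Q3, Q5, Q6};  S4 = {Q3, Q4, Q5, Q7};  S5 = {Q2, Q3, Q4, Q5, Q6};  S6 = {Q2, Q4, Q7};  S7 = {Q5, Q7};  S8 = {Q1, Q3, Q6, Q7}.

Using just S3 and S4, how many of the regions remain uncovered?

1

Union of S3, S4 = {Q2, Q3, Q4, Q5, Q6, Q7}.
Not covered: Q1 — 1 region.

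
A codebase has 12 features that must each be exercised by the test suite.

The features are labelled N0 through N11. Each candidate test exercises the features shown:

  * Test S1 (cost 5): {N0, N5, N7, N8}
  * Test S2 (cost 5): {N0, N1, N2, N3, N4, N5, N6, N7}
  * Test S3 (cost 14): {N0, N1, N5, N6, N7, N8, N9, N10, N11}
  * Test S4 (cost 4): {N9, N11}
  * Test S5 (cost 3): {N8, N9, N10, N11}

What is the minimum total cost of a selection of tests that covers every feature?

S2, S5 together cover every feature (S2 ∪ S5 = {N0, N1, N2, N3, N4, N5, N6, N7, N8, N9, N10, N11}); total cost 5 + 3 = 8.
No covering selection has total cost below 8.

8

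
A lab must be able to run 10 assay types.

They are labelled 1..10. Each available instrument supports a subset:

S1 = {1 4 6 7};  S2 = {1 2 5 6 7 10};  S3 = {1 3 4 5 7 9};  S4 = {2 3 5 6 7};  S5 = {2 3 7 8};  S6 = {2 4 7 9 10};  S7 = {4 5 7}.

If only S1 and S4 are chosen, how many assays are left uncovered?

Union of S1, S4 = {1, 2, 3, 4, 5, 6, 7}.
Not covered: 8, 9, 10 — 3 assays.

3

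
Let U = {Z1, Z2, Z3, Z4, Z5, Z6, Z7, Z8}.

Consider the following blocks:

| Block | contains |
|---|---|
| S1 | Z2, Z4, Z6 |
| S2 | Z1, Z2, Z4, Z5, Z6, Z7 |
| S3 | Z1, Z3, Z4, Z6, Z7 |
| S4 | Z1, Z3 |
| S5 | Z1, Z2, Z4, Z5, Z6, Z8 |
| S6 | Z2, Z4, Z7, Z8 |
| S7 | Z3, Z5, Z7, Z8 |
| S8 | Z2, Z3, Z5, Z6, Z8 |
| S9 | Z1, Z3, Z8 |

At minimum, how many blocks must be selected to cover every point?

Take {S2, S9}. Their union is {Z1, Z2, Z3, Z4, Z5, Z6, Z7, Z8}, which is all 8 points.
No single block has all 8 points (the largest, S2, has 6), so 2 is optimal.

2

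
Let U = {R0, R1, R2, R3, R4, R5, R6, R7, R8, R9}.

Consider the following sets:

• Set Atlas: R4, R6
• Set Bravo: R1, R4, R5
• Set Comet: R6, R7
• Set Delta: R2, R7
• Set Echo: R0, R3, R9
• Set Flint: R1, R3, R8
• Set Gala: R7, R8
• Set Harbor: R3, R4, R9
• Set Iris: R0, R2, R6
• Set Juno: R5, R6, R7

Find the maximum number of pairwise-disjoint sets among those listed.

3

Bravo, Gala, Iris are pairwise disjoint (Bravo={R1,R4,R5}; Gala={R7,R8}; Iris={R0,R2,R6}).
Every remaining set overlaps one of these, and no 4 of the listed sets are pairwise disjoint, so 3 is the maximum.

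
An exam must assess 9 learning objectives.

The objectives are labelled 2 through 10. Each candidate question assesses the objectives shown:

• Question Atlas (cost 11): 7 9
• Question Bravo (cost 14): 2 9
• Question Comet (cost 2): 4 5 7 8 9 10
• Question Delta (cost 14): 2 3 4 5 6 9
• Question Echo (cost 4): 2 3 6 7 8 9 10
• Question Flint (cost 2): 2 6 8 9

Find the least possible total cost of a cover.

Comet, Echo together cover every objective (Comet ∪ Echo = {2, 3, 4, 5, 6, 7, 8, 9, 10}); total cost 2 + 4 = 6.
The greedy pick Comet, Flint, Echo costs 8; no covering selection beats 6.

6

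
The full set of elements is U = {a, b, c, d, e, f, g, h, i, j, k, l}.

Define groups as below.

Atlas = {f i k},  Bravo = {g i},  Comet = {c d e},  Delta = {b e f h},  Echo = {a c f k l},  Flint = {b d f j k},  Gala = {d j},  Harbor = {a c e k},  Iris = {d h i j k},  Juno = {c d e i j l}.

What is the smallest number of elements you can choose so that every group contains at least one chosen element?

T = {c, d, h, i} meets every group (each contains at least one member of T), and |T| = 4.
No choice of 3 elements meets every group, so 4 is the minimum.

4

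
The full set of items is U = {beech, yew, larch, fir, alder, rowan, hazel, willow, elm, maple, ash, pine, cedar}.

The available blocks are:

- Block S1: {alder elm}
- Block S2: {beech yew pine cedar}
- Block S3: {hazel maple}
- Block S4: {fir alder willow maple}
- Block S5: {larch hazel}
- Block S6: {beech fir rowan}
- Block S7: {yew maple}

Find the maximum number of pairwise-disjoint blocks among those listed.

S1, S5, S6, S7 are pairwise disjoint (S1={alder,elm}; S5={larch,hazel}; S6={beech,fir,rowan}; S7={yew,maple}).
Every remaining block overlaps one of these, and no 5 of the listed blocks are pairwise disjoint, so 4 is the maximum.

4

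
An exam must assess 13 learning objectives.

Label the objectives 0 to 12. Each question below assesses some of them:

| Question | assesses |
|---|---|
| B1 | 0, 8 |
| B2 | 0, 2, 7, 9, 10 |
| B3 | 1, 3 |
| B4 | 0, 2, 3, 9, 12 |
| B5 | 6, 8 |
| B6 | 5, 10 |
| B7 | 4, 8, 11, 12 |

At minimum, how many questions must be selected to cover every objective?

5

B2 and B3 and B5 and B6 and B7 together: B2 ∪ B3 ∪ B5 ∪ B6 ∪ B7 = {0, 1, 2, 3, 4, 5, 6, 7, 8, 9, 10, 11, 12} — every objective is covered.
No 4 of the 7 questions cover everything (all 35 combinations miss at least one objective), so 5 is optimal.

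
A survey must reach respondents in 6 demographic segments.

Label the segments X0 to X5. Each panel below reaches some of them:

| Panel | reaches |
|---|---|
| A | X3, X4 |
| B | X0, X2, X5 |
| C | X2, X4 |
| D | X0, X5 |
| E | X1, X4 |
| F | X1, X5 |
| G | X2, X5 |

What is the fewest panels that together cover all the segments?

Take {A, B, F}. Their union is {X0, X1, X2, X3, X4, X5}, which is all 6 segments.
Only A contains X3, so A is forced; the remaining 4 segments need at least 2 more panels (each remaining panel adds at most 3) — so at least 3 panels are needed, and 3 is optimal.

3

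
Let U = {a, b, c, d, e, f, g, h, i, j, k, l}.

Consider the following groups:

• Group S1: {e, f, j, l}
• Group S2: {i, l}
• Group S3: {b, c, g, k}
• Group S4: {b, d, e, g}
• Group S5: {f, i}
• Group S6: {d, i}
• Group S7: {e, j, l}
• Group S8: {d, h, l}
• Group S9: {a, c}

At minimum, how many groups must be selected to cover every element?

5

S1 and S2 and S3 and S8 and S9 together: S1 ∪ S2 ∪ S3 ∪ S8 ∪ S9 = {a, b, c, d, e, f, g, h, i, j, k, l} — every element is covered.
No 4 of the 9 groups cover everything (all 126 combinations miss at least one element), so 5 is optimal.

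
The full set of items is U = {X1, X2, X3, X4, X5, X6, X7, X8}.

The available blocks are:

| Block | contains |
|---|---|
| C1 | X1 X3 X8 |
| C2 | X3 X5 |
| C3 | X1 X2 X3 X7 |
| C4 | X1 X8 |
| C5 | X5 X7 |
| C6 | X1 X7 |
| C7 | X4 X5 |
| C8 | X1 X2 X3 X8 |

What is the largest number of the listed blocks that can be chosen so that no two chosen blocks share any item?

2

C2, C4 are pairwise disjoint (C2={X3,X5}; C4={X1,X8}).
Every remaining block overlaps one of these, and no 3 of the listed blocks are pairwise disjoint, so 2 is the maximum.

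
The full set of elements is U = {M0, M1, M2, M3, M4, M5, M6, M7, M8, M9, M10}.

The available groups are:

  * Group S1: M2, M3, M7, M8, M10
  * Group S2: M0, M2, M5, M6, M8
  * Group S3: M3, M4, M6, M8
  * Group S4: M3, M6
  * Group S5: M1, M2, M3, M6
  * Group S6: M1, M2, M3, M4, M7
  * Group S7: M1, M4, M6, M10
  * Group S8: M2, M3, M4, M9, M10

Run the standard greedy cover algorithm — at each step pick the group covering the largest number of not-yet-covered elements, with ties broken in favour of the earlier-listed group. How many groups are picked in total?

Greedy: pick S1 (covers 5 new) → pick S2 (covers 3 new) → pick S6 (covers 2 new) → pick S8 (covers 1 new). Total picks: 4.
(The true minimum cover uses only 3 groups, so greedy is not optimal here.)

4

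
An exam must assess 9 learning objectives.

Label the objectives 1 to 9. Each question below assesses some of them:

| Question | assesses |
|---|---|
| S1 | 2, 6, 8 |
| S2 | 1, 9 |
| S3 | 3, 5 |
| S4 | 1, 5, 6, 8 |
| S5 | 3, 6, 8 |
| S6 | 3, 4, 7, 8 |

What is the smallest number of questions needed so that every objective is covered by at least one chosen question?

4

Take {S1, S2, S4, S6}. Their union is {1, 2, 3, 4, 5, 6, 7, 8, 9}, which is all 9 objectives.
No 3 of the 6 questions cover everything (all 20 combinations miss at least one objective), so 4 is optimal.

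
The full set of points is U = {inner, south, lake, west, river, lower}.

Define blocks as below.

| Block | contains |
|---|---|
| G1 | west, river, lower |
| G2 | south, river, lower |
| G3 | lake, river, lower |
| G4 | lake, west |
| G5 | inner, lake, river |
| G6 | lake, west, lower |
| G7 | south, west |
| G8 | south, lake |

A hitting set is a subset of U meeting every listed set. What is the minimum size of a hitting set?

3

H = {south, west, river} meets every block (each contains at least one member of H), and |H| = 3.
No choice of 2 points meets every block, so 3 is the minimum.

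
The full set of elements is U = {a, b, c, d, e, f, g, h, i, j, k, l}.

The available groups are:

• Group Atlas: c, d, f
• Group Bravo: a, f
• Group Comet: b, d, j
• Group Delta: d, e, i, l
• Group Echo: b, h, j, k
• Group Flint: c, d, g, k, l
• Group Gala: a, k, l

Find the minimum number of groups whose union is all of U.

Bravo and Delta and Echo and Flint together: Bravo ∪ Delta ∪ Echo ∪ Flint = {a, b, c, d, e, f, g, h, i, j, k, l} — every element is covered.
Only Flint contains g, so Flint is forced; the remaining 7 elements need at least 3 more groups (each remaining group adds at most 3) — so at least 4 groups are needed, and 4 is optimal.

4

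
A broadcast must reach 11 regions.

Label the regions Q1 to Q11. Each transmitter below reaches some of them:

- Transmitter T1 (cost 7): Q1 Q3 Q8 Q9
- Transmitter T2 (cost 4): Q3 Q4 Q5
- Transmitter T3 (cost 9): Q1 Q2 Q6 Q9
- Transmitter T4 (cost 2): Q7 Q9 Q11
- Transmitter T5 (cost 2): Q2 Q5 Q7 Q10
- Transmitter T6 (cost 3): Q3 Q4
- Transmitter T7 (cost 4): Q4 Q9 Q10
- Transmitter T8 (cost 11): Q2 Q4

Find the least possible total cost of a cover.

23

T1, T3, T4, T5, T6 together cover every region (T1 ∪ T3 ∪ T4 ∪ T5 ∪ T6 = {Q1, Q2, Q3, Q4, Q5, Q6, Q7, Q8, Q9, Q10, Q11}); total cost 7 + 9 + 2 + 2 + 3 = 23.
No covering selection has total cost below 23.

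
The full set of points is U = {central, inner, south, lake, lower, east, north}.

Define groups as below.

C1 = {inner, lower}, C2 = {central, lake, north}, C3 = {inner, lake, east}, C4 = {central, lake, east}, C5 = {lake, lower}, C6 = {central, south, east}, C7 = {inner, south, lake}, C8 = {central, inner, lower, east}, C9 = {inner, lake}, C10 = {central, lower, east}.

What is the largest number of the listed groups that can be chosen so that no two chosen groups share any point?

C1, C2 are pairwise disjoint (C1={inner,lower}; C2={central,lake,north}).
Every remaining group overlaps one of these, and no 3 of the listed groups are pairwise disjoint, so 2 is the maximum.

2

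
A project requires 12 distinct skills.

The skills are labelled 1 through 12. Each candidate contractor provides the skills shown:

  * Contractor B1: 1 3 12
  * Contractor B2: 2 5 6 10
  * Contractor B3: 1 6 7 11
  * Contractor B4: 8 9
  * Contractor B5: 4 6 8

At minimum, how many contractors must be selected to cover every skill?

5

B1 and B2 and B3 and B4 and B5 together: B1 ∪ B2 ∪ B3 ∪ B4 ∪ B5 = {1, 2, 3, 4, 5, 6, 7, 8, 9, 10, 11, 12} — every skill is covered.
No 4 of the 5 contractors cover everything (all 5 combinations miss at least one skill), so 5 is optimal.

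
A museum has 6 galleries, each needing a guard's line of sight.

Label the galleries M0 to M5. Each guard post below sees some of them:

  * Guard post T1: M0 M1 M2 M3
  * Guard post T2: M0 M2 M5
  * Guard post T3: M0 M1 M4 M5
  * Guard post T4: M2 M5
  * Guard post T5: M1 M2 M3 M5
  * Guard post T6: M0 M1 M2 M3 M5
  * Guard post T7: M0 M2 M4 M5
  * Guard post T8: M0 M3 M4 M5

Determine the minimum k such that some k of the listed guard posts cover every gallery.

2

T5 and T8 together: T5 ∪ T8 = {M0, M1, M2, M3, M4, M5} — every gallery is covered.
No single guard post has all 6 galleries (the largest, T6, has 5), so 2 is optimal.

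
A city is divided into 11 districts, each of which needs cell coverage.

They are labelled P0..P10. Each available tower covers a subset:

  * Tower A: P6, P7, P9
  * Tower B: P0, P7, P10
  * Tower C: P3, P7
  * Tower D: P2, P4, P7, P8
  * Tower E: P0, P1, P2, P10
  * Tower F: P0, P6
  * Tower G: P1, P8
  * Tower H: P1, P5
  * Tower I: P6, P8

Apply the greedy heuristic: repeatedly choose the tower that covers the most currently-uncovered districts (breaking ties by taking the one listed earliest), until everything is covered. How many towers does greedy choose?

Greedy: pick D (covers 4 new) → pick E (covers 3 new) → pick A (covers 2 new) → pick C (covers 1 new) → pick H (covers 1 new). Total picks: 5.

5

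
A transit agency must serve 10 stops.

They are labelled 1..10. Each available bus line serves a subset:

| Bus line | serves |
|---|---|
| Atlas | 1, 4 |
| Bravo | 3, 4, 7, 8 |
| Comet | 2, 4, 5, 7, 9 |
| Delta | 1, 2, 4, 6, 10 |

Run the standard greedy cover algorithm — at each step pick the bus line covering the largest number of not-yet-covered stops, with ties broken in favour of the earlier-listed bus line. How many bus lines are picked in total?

3

Greedy: pick Comet (covers 5 new) → pick Delta (covers 3 new) → pick Bravo (covers 2 new). Total picks: 3.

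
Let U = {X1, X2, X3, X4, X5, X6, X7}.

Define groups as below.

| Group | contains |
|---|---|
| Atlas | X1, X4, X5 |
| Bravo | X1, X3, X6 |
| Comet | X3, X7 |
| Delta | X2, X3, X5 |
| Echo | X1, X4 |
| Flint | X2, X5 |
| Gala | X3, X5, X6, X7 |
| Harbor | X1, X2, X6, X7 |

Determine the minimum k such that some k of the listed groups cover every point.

3

Take {Echo, Gala, Harbor}. Their union is {X1, X2, X3, X4, X5, X6, X7}, which is all 7 points.
No 2 of the 8 groups cover everything (all 28 combinations miss at least one point), so 3 is optimal.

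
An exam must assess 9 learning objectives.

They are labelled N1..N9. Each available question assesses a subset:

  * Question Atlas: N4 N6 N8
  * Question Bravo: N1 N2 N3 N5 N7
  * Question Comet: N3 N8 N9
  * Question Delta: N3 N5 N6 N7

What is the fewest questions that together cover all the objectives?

Take {Atlas, Bravo, Comet}. Their union is {N1, N2, N3, N4, N5, N6, N7, N8, N9}, which is all 9 objectives.
Only Bravo contains N1, so Bravo is forced; the remaining 4 objectives need at least 2 more questions (each remaining question adds at most 3) — so at least 3 questions are needed, and 3 is optimal.

3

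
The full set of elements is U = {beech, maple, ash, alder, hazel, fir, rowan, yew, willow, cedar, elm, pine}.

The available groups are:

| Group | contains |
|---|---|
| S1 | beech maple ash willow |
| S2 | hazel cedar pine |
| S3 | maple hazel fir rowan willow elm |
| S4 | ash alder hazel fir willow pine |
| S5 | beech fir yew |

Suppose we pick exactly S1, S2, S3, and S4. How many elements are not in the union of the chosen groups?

1

Union of S1, S2, S3, S4 = {beech, maple, ash, alder, hazel, fir, rowan, willow, cedar, elm, pine}.
Not covered: yew — 1 element.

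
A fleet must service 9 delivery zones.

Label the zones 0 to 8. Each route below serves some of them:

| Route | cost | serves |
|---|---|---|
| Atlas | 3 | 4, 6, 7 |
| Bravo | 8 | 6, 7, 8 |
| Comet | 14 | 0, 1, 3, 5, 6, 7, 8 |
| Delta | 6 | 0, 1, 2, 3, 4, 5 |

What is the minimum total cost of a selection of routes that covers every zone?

Bravo, Delta together cover every zone (Bravo ∪ Delta = {0, 1, 2, 3, 4, 5, 6, 7, 8}); total cost 8 + 6 = 14.
The greedy pick Atlas, Delta, Bravo costs 17; no covering selection beats 14.

14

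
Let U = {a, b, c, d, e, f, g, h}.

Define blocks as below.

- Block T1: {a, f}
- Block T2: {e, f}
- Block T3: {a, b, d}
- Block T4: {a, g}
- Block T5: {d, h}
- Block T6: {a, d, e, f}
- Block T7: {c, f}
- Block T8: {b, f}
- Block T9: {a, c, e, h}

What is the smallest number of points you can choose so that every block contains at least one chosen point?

3

The 3 points {a, d, f} hit every block.
The blocks T2, T4, T5 are pairwise disjoint, so any hitting set needs a separate point for each — at least 3. Hence 3 is optimal.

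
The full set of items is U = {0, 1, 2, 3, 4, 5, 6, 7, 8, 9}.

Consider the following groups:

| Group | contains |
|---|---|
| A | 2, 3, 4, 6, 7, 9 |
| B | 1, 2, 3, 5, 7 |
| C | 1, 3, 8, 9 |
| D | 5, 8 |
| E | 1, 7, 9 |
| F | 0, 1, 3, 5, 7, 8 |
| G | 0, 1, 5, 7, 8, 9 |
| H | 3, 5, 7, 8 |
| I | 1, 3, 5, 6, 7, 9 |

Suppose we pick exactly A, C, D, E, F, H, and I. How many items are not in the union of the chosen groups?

Union of A, C, D, E, F, H, I = {0, 1, 2, 3, 4, 5, 6, 7, 8, 9} — that's every item, so 0 are uncovered.

0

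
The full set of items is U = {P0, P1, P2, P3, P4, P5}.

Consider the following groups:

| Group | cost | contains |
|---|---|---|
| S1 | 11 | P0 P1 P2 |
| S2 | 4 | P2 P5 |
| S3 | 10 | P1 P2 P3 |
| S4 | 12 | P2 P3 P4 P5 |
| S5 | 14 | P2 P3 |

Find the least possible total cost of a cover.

S1, S4 together cover every item (S1 ∪ S4 = {P0, P1, P2, P3, P4, P5}); total cost 11 + 12 = 23.
The greedy pick S2, S3, S1, S4 costs 37; no covering selection beats 23.

23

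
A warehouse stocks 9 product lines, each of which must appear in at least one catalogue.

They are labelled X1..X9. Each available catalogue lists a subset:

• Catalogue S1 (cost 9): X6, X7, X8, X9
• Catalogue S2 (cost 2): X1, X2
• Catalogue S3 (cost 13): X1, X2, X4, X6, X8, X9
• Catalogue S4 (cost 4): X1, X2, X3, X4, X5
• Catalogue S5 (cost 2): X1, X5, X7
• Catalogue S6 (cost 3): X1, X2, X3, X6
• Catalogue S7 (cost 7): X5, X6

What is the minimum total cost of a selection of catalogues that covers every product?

13

S1, S4 together cover every product (S1 ∪ S4 = {X1, X2, X3, X4, X5, X6, X7, X8, X9}); total cost 9 + 4 = 13.
The greedy pick S5, S6, S4, S1 costs 18; no covering selection beats 13.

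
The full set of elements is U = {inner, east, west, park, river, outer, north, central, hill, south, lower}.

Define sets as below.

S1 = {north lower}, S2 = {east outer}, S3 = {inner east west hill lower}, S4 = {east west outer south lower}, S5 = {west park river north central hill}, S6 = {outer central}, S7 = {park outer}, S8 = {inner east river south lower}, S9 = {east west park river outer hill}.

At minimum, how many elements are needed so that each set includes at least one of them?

3

The 3 elements {park, outer, lower} hit every set.
No choice of 2 elements meets every set, so 3 is the minimum.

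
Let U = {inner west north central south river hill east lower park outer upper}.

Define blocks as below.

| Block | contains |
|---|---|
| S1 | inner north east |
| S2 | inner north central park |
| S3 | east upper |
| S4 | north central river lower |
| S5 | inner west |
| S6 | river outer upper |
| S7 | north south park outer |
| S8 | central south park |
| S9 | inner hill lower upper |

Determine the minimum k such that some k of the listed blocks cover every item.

5

Take {S3, S4, S5, S7, S9}. Their union is {inner, west, north, central, south, river, hill, east, lower, park, outer, upper}, which is all 12 items.
No 4 of the 9 blocks cover everything (all 126 combinations miss at least one item), so 5 is optimal.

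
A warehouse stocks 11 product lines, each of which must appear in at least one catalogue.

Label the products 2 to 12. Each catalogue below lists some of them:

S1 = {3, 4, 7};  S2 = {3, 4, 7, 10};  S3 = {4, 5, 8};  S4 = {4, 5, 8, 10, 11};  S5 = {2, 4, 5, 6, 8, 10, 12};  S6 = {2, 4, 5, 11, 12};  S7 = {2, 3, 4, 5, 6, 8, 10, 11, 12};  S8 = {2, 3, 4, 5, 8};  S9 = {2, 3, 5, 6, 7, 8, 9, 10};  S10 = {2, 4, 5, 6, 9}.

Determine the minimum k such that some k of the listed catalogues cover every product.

2

S7 and S9 together: S7 ∪ S9 = {2, 3, 4, 5, 6, 7, 8, 9, 10, 11, 12} — every product is covered.
No single catalogue has all 11 products (the largest, S7, has 9), so 2 is optimal.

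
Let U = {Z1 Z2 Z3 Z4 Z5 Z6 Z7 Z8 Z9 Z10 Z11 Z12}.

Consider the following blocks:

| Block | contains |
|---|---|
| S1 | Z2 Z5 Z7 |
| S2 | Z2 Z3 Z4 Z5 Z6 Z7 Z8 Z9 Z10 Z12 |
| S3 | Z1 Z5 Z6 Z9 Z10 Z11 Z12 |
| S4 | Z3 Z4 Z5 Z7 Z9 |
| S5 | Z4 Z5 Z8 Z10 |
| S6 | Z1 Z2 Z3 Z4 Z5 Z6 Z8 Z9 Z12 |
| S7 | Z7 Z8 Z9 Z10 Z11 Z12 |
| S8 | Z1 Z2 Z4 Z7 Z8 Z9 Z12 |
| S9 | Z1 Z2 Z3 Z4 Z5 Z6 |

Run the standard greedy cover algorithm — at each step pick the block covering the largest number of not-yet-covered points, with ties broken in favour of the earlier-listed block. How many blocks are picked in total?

2

Greedy: pick S2 (covers 10 new) → pick S3 (covers 2 new). Total picks: 2.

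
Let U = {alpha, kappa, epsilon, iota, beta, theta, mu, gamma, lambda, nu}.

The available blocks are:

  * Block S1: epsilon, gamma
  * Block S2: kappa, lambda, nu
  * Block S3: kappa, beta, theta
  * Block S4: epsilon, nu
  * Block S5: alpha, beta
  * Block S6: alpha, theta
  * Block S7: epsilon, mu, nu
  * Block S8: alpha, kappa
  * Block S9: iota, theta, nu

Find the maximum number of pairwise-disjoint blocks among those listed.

3

S1, S5, S9 are pairwise disjoint (S1={epsilon,gamma}; S5={alpha,beta}; S9={iota,theta,nu}).
Every remaining block overlaps one of these, and no 4 of the listed blocks are pairwise disjoint, so 3 is the maximum.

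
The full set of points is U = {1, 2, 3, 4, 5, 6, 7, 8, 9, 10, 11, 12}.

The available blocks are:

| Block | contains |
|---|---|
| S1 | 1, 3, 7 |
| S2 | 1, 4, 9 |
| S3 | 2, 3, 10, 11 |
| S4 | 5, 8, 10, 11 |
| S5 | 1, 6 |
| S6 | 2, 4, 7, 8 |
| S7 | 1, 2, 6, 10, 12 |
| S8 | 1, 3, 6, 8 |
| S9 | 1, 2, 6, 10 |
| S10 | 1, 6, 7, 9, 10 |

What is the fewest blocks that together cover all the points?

4

S1 and S2 and S4 and S7 together: S1 ∪ S2 ∪ S4 ∪ S7 = {1, 2, 3, 4, 5, 6, 7, 8, 9, 10, 11, 12} — every point is covered.
Only S7 contains 12, so S7 is forced; the remaining 7 points need at least 3 more blocks (each remaining block adds at most 3) — so at least 4 blocks are needed, and 4 is optimal.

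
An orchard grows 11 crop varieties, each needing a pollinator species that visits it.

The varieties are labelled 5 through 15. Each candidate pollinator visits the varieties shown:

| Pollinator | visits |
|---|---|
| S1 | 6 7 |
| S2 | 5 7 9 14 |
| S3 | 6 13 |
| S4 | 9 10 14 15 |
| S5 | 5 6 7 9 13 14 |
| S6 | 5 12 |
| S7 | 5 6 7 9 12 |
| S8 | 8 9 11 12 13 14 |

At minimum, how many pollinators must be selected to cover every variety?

3

Take {S4, S7, S8}. Their union is {5, 6, 7, 8, 9, 10, 11, 12, 13, 14, 15}, which is all 11 varieties.
Only S8 contains 8, so S8 is forced; the remaining 5 varieties need at least 2 more pollinators (each remaining pollinator adds at most 3) — so at least 3 pollinators are needed, and 3 is optimal.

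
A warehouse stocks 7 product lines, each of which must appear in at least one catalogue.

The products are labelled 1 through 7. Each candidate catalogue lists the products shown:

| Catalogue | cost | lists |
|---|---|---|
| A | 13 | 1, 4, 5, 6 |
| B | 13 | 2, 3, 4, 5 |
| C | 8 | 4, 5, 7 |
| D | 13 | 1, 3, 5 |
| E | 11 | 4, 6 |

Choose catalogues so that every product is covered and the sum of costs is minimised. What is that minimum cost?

34

A, B, C together cover every product (A ∪ B ∪ C = {1, 2, 3, 4, 5, 6, 7}); total cost 13 + 13 + 8 = 34.
No covering selection has total cost below 34.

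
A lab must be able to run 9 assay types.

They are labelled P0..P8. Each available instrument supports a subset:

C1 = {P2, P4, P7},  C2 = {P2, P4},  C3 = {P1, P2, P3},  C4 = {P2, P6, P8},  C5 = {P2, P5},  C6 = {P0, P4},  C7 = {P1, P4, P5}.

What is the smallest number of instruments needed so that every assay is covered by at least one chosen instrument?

5

Take {C1, C3, C4, C6, C7}. Their union is {P0, P1, P2, P3, P4, P5, P6, P7, P8}, which is all 9 assays.
No 4 of the 7 instruments cover everything (all 35 combinations miss at least one assay), so 5 is optimal.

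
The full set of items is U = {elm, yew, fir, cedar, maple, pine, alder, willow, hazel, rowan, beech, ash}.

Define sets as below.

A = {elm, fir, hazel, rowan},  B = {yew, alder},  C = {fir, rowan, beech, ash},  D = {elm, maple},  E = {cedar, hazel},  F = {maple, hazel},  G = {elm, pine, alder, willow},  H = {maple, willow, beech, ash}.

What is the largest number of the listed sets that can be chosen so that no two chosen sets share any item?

B, C, D, E are pairwise disjoint (B={yew,alder}; C={fir,rowan,beech,ash}; D={elm,maple}; E={cedar,hazel}).
Every remaining set overlaps one of these, and no 5 of the listed sets are pairwise disjoint, so 4 is the maximum.

4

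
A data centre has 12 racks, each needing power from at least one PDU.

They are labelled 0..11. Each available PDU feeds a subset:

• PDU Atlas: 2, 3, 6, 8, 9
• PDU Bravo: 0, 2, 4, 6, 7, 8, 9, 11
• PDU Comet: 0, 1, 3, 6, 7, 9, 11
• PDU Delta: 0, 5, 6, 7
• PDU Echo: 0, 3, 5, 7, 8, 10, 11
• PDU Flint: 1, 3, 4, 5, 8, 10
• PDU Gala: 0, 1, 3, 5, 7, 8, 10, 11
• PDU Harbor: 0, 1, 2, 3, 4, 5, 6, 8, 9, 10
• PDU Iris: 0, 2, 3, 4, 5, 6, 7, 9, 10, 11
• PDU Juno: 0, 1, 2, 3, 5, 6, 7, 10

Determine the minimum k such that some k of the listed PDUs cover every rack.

2

Take {Harbor, Iris}. Their union is {0, 1, 2, 3, 4, 5, 6, 7, 8, 9, 10, 11}, which is all 12 racks.
No single PDU has all 12 racks (the largest, Harbor, has 10), so 2 is optimal.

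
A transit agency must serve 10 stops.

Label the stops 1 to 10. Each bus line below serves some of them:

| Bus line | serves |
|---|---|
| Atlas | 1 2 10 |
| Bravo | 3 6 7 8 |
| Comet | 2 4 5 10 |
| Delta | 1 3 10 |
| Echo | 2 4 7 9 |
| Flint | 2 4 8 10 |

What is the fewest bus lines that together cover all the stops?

Atlas and Bravo and Comet and Echo together: Atlas ∪ Bravo ∪ Comet ∪ Echo = {1, 2, 3, 4, 5, 6, 7, 8, 9, 10} — every stop is covered.
No 3 of the 6 bus lines cover everything (all 20 combinations miss at least one stop), so 4 is optimal.

4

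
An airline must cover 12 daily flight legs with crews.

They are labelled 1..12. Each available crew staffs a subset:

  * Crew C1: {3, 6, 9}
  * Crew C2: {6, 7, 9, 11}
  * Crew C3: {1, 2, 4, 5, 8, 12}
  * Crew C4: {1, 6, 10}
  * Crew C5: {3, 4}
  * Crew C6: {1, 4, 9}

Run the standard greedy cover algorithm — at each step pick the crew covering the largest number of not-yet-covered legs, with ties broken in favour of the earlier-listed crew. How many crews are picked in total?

4

Greedy: pick C3 (covers 6 new) → pick C2 (covers 4 new) → pick C1 (covers 1 new) → pick C4 (covers 1 new). Total picks: 4.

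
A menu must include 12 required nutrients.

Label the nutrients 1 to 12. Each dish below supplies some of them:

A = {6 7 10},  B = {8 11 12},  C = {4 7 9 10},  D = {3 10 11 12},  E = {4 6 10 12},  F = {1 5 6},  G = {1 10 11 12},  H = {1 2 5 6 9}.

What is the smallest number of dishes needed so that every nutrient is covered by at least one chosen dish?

Take {B, C, D, H}. Their union is {1, 2, 3, 4, 5, 6, 7, 8, 9, 10, 11, 12}, which is all 12 nutrients.
No 3 of the 8 dishes cover everything (all 56 combinations miss at least one nutrient), so 4 is optimal.

4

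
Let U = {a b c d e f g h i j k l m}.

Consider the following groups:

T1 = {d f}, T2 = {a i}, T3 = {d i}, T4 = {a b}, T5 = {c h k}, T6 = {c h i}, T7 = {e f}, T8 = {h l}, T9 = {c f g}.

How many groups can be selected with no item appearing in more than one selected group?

T3, T4, T5, T7 are pairwise disjoint (T3={d,i}; T4={a,b}; T5={c,h,k}; T7={e,f}).
Every remaining group overlaps one of these, and no 5 of the listed groups are pairwise disjoint, so 4 is the maximum.

4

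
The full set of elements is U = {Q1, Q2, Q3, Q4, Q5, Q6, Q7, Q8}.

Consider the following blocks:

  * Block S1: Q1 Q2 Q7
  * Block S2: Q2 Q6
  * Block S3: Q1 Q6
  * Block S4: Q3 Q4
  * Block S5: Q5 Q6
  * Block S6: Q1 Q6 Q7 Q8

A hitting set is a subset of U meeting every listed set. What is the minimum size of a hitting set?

3

The 3 elements {Q1, Q3, Q6} hit every block.
The blocks S1, S4, S5 are pairwise disjoint, so any hitting set needs a separate element for each — at least 3. Hence 3 is optimal.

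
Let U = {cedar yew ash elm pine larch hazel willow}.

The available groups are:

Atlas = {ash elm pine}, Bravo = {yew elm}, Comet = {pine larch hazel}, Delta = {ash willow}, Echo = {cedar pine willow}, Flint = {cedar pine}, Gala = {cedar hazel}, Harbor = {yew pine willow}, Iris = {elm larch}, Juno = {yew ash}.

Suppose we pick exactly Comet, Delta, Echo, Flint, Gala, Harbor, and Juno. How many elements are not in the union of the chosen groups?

1

Union of Comet, Delta, Echo, Flint, Gala, Harbor, Juno = {cedar, yew, ash, pine, larch, hazel, willow}.
Not covered: elm — 1 element.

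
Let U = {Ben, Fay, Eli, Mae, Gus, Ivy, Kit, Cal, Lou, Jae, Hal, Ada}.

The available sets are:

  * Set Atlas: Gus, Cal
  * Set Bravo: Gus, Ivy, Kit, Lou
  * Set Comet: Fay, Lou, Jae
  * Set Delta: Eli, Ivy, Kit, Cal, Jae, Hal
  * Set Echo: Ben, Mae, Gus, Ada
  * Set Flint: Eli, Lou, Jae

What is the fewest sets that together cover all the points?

Comet and Delta and Echo together: Comet ∪ Delta ∪ Echo = {Ben, Fay, Eli, Mae, Gus, Ivy, Kit, Cal, Lou, Jae, Hal, Ada} — every point is covered.
Only Echo contains Ben, so Echo is forced; the remaining 8 points need at least 2 more sets (each remaining set adds at most 6) — so at least 3 sets are needed, and 3 is optimal.

3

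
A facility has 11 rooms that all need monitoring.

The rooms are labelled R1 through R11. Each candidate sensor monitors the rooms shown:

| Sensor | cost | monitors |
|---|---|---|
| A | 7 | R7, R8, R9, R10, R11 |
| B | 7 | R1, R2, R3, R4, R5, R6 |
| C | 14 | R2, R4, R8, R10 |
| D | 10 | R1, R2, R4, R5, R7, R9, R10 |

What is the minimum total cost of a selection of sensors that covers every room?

A, B together cover every room (A ∪ B = {R1, R2, R3, R4, R5, R6, R7, R8, R9, R10, R11}); total cost 7 + 7 = 14.
No covering selection has total cost below 14.

14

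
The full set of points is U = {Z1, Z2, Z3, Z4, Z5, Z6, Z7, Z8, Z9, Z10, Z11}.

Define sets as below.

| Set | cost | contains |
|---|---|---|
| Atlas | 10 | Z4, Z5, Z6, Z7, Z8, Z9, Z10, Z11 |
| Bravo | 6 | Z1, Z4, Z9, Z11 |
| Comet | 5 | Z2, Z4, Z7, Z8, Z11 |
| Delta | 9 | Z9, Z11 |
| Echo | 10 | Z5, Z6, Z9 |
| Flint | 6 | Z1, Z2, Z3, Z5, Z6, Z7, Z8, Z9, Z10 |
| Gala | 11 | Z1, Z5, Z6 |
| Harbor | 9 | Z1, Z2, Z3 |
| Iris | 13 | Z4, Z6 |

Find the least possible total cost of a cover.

Comet, Flint together cover every point (Comet ∪ Flint = {Z1, Z2, Z3, Z4, Z5, Z6, Z7, Z8, Z9, Z10, Z11}); total cost 5 + 6 = 11.
No covering selection has total cost below 11.

11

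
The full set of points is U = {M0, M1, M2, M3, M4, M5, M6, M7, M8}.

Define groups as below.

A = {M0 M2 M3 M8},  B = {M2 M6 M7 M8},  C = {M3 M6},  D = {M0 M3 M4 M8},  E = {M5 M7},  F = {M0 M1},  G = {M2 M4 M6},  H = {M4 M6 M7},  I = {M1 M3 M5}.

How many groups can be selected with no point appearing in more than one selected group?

3

C, E, F are pairwise disjoint (C={M3,M6}; E={M5,M7}; F={M0,M1}).
Every remaining group overlaps one of these, and no 4 of the listed groups are pairwise disjoint, so 3 is the maximum.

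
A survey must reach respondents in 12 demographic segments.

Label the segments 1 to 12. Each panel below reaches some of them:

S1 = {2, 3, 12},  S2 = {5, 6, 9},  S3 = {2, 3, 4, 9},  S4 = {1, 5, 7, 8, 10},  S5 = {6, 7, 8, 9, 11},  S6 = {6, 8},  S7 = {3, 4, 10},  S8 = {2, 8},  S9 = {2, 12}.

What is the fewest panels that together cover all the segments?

S1 and S3 and S4 and S5 together: S1 ∪ S3 ∪ S4 ∪ S5 = {1, 2, 3, 4, 5, 6, 7, 8, 9, 10, 11, 12} — every segment is covered.
Only S5 contains 11, so S5 is forced; the remaining 7 segments need at least 3 more panels (each remaining panel adds at most 3) — so at least 4 panels are needed, and 4 is optimal.

4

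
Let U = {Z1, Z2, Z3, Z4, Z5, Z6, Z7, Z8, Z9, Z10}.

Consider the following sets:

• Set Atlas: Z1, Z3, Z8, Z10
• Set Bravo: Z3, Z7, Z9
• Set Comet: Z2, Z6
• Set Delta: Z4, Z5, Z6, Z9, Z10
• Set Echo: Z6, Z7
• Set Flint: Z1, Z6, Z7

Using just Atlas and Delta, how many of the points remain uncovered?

Union of Atlas, Delta = {Z1, Z3, Z4, Z5, Z6, Z8, Z9, Z10}.
Not covered: Z2, Z7 — 2 points.

2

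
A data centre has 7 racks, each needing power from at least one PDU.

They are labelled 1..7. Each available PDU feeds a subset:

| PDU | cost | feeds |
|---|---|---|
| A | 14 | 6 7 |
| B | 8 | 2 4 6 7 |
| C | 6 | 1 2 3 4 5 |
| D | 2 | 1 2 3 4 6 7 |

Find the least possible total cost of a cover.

C, D together cover every rack (C ∪ D = {1, 2, 3, 4, 5, 6, 7}); total cost 6 + 2 = 8.
No covering selection has total cost below 8.

8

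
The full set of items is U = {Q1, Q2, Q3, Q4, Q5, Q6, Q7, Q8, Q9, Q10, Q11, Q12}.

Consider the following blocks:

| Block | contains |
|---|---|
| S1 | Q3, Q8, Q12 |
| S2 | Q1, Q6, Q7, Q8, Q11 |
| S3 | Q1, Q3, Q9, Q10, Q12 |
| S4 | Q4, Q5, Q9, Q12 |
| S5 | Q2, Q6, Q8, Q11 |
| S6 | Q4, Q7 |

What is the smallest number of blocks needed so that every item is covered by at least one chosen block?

Take {S3, S4, S5, S6}. Their union is {Q1, Q2, Q3, Q4, Q5, Q6, Q7, Q8, Q9, Q10, Q11, Q12}, which is all 12 items.
No 3 of the 6 blocks cover everything (all 20 combinations miss at least one item), so 4 is optimal.

4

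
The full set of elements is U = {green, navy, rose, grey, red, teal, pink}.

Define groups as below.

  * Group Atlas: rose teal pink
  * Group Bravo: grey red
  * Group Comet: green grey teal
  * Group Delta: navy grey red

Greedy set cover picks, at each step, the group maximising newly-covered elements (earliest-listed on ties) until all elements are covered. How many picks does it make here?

Greedy: pick Atlas (covers 3 new) → pick Delta (covers 3 new) → pick Comet (covers 1 new). Total picks: 3.

3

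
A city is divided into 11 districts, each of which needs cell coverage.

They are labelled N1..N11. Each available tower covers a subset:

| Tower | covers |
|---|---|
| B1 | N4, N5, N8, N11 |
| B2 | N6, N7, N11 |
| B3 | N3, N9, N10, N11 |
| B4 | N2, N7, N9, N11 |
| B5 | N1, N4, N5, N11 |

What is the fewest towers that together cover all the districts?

5

Take {B1, B2, B3, B4, B5}. Their union is {N1, N2, N3, N4, N5, N6, N7, N8, N9, N10, N11}, which is all 11 districts.
No 4 of the 5 towers cover everything (all 5 combinations miss at least one district), so 5 is optimal.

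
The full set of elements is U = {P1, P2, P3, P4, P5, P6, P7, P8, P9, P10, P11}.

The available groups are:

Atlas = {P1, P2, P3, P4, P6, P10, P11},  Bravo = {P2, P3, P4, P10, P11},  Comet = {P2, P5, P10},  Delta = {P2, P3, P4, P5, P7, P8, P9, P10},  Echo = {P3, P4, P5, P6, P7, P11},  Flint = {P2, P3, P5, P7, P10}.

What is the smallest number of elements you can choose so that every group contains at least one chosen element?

The 2 elements {P10, P11} hit every group.
No single element lies in every group, so at least 2 are needed and 2 is optimal.

2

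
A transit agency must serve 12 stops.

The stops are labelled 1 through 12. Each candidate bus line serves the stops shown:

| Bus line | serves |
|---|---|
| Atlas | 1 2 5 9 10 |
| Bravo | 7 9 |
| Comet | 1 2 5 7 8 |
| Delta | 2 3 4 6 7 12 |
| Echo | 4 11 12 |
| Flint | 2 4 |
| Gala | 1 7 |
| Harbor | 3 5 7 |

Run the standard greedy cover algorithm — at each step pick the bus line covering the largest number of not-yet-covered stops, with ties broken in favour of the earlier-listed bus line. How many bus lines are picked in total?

4

Greedy: pick Delta (covers 6 new) → pick Atlas (covers 4 new) → pick Comet (covers 1 new) → pick Echo (covers 1 new). Total picks: 4.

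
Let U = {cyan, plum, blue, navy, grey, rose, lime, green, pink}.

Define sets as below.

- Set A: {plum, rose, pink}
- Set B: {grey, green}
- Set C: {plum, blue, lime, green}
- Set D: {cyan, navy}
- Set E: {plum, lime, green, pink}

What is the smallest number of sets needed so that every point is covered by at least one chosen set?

4

A and B and C and D together: A ∪ B ∪ C ∪ D = {cyan, plum, blue, navy, grey, rose, lime, green, pink} — every point is covered.
Only C contains blue, so C is forced; the remaining 5 points need at least 3 more sets (each remaining set adds at most 2) — so at least 4 sets are needed, and 4 is optimal.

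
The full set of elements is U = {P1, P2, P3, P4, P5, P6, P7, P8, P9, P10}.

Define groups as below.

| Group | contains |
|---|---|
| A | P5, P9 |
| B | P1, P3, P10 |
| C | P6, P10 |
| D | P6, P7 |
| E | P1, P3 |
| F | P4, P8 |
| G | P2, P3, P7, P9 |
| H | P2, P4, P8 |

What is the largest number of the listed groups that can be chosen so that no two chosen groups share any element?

4

A, D, E, F are pairwise disjoint (A={P5,P9}; D={P6,P7}; E={P1,P3}; F={P4,P8}).
Every remaining group overlaps one of these, and no 5 of the listed groups are pairwise disjoint, so 4 is the maximum.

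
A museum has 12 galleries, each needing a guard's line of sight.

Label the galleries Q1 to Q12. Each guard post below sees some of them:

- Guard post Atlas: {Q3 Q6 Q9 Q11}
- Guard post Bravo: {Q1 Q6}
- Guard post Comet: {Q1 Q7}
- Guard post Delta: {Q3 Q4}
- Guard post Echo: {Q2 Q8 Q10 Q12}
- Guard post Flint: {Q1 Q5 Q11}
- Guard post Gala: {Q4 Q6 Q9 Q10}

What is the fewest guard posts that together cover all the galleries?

5

Comet and Delta and Echo and Flint and Gala together: Comet ∪ Delta ∪ Echo ∪ Flint ∪ Gala = {Q1, Q2, Q3, Q4, Q5, Q6, Q7, Q8, Q9, Q10, Q11, Q12} — every gallery is covered.
No 4 of the 7 guard posts cover everything (all 35 combinations miss at least one gallery), so 5 is optimal.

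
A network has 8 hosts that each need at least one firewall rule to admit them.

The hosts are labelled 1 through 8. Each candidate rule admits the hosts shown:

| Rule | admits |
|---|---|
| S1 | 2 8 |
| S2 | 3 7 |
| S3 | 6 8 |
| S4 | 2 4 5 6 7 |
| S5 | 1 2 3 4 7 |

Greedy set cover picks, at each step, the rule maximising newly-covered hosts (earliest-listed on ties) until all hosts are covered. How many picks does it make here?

Greedy: pick S4 (covers 5 new) → pick S5 (covers 2 new) → pick S1 (covers 1 new). Total picks: 3.

3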